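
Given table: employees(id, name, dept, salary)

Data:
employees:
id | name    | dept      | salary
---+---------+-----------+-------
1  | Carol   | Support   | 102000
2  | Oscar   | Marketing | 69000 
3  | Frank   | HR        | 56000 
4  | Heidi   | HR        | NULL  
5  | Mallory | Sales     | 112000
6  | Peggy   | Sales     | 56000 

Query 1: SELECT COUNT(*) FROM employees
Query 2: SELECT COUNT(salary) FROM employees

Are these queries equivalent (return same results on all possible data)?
No, not equivalent

Query 1 returns: [(6,)]
Query 2 returns: [(5,)]

Reason: COUNT(*) includes NULLs, COUNT(column) excludes them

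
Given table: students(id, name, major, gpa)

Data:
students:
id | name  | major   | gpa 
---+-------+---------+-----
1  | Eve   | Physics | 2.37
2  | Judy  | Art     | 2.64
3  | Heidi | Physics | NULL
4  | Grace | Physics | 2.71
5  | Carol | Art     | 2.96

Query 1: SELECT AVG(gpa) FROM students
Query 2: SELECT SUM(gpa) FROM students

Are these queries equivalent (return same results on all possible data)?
No, not equivalent

Query 1 returns: [(2.67,)]
Query 2 returns: [(10.68,)]

Reason: AVG vs SUM give different aggregate values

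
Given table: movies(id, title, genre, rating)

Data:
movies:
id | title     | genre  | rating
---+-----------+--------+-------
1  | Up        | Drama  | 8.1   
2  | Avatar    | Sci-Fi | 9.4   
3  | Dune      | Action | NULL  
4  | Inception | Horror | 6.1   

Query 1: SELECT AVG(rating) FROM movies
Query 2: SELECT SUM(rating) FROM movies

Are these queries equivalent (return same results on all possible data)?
No, not equivalent

Query 1 returns: [(7.866666666666667,)]
Query 2 returns: [(23.6,)]

Reason: AVG vs SUM give different aggregate values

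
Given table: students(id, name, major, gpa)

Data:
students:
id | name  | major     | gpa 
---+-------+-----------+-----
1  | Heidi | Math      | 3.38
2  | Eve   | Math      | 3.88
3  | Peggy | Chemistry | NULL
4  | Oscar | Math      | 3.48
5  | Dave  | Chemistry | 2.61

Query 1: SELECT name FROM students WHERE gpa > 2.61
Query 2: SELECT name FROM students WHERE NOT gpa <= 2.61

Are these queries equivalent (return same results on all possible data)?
Yes, equivalent

Both queries return: [('Eve',), ('Heidi',), ('Oscar',)]

Reason: Both filter gpa > 2.61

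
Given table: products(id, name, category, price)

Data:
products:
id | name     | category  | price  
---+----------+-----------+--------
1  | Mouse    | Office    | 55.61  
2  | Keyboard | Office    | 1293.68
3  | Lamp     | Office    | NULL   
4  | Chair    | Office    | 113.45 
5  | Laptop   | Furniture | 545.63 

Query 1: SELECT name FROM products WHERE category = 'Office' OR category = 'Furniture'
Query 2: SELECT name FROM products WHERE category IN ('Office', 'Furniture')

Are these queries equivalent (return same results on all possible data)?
Yes, equivalent

Both queries return: [('Chair',), ('Keyboard',), ('Lamp',), ('Laptop',), ('Mouse',)]

Reason: OR vs IN are equivalent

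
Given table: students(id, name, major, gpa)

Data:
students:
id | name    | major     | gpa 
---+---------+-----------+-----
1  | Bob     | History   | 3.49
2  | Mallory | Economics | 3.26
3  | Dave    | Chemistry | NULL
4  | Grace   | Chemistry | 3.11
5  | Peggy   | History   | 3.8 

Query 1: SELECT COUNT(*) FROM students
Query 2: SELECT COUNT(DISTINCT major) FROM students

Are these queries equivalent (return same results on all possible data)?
No, not equivalent

Query 1 returns: [(5,)]
Query 2 returns: [(3,)]

Reason: COUNT(*) counts rows, COUNT(DISTINCT major) counts unique majors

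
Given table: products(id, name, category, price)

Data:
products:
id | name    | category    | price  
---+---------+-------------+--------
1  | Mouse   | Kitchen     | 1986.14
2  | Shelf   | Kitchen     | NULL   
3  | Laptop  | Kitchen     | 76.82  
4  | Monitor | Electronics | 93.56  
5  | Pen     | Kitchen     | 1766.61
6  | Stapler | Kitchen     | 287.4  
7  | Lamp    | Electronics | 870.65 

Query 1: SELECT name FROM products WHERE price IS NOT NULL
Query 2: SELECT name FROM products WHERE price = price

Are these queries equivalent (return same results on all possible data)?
Yes, equivalent

Both queries return: [('Lamp',), ('Laptop',), ('Monitor',), ('Mouse',), ('Pen',), ('Stapler',)]

Reason: IS NOT NULL vs self-equality (both exclude NULLs)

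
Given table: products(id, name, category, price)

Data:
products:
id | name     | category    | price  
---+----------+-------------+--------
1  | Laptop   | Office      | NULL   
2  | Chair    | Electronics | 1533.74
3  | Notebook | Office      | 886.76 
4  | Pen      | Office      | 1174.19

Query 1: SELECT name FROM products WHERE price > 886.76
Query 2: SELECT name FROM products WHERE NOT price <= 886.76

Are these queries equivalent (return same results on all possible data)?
Yes, equivalent

Both queries return: [('Chair',), ('Pen',)]

Reason: Both filter price > 886.76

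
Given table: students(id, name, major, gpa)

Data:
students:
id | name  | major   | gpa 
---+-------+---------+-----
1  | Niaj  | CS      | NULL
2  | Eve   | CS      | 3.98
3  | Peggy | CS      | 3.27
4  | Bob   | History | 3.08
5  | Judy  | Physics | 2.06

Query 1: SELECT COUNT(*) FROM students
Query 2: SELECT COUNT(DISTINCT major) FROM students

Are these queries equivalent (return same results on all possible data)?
No, not equivalent

Query 1 returns: [(5,)]
Query 2 returns: [(3,)]

Reason: COUNT(*) counts rows, COUNT(DISTINCT major) counts unique majors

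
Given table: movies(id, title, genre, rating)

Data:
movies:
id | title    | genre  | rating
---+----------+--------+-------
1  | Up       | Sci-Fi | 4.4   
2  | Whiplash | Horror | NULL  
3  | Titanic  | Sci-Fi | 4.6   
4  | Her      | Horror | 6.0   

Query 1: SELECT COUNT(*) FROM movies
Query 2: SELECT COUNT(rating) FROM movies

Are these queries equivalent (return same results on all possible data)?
No, not equivalent

Query 1 returns: [(4,)]
Query 2 returns: [(3,)]

Reason: COUNT(*) includes NULLs, COUNT(column) excludes them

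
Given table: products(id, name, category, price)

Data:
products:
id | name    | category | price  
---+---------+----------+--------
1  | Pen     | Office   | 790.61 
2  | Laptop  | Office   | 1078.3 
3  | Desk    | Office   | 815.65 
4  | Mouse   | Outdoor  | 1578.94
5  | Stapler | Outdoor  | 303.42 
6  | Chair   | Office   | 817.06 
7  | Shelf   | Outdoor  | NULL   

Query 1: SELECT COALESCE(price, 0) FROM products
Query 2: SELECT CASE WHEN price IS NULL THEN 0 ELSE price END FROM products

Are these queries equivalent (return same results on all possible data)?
Yes, equivalent

Both queries return: [(0,), (303.42,), (790.61,), (815.65,), (817.06,), (1078.3,), (1578.94,)]

Reason: COALESCE vs CASE for NULL handling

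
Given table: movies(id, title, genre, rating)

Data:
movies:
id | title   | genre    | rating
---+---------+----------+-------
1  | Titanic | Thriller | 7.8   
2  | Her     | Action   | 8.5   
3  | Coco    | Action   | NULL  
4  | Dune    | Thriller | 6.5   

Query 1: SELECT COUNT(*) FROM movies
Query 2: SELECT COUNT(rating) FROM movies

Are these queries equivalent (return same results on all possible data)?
No, not equivalent

Query 1 returns: [(4,)]
Query 2 returns: [(3,)]

Reason: COUNT(*) includes NULLs, COUNT(column) excludes them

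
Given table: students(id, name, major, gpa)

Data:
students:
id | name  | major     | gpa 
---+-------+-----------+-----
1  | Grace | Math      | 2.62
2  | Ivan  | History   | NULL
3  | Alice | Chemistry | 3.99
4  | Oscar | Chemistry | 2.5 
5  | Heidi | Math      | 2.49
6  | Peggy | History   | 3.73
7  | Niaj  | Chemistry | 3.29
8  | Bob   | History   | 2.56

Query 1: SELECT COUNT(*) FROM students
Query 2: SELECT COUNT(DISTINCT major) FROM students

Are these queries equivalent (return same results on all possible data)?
No, not equivalent

Query 1 returns: [(8,)]
Query 2 returns: [(3,)]

Reason: COUNT(*) counts rows, COUNT(DISTINCT major) counts unique majors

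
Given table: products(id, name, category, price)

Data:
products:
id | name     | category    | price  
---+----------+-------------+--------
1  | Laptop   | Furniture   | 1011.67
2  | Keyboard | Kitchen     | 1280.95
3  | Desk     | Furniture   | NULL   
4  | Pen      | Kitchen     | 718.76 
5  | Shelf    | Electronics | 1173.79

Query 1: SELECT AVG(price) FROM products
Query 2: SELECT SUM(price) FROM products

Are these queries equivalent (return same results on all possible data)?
No, not equivalent

Query 1 returns: [(1046.2925,)]
Query 2 returns: [(4185.17,)]

Reason: AVG vs SUM give different aggregate values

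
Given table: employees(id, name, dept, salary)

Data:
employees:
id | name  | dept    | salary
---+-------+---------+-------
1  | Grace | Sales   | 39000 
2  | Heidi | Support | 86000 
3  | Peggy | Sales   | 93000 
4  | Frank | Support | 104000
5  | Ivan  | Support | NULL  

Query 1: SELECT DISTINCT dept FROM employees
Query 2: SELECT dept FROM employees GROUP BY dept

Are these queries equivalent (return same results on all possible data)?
Yes, equivalent

Both queries return: [('Sales',), ('Support',)]

Reason: Both get unique depts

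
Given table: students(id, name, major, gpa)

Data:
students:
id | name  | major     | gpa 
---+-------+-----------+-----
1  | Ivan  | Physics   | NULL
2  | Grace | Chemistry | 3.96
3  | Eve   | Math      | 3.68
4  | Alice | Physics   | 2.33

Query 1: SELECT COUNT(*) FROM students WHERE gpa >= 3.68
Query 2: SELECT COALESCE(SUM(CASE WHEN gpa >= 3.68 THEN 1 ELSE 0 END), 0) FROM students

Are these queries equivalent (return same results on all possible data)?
Yes, equivalent

Both queries return: [(2,)]

Reason: COUNT with WHERE vs conditional SUM (COALESCE handles empty-table NULL)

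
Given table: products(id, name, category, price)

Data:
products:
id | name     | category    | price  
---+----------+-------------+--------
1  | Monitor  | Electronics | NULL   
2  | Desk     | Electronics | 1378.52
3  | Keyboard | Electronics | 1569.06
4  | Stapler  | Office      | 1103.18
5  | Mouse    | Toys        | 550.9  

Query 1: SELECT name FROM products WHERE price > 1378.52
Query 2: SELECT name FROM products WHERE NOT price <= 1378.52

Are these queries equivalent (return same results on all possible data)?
Yes, equivalent

Both queries return: [('Keyboard',)]

Reason: Both filter price > 1378.52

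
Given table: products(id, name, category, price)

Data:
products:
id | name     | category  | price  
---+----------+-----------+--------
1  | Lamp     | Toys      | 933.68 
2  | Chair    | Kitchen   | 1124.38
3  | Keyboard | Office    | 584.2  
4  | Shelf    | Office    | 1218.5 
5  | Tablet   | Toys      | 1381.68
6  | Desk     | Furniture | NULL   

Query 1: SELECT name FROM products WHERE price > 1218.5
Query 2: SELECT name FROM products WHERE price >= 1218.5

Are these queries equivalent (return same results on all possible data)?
No, not equivalent

Query 1 returns: [('Tablet',)]
Query 2 returns: [('Shelf',), ('Tablet',)]

Reason: > vs >= gives different results when price = 1218.5 exists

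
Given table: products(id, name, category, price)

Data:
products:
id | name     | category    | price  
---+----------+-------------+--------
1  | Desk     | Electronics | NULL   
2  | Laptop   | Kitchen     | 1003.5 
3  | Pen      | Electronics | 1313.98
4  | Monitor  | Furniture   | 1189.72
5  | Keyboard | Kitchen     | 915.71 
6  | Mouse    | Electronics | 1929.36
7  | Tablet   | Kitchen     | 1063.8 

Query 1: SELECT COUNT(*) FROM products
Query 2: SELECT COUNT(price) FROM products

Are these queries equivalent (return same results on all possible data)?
No, not equivalent

Query 1 returns: [(7,)]
Query 2 returns: [(6,)]

Reason: COUNT(*) includes NULLs, COUNT(column) excludes them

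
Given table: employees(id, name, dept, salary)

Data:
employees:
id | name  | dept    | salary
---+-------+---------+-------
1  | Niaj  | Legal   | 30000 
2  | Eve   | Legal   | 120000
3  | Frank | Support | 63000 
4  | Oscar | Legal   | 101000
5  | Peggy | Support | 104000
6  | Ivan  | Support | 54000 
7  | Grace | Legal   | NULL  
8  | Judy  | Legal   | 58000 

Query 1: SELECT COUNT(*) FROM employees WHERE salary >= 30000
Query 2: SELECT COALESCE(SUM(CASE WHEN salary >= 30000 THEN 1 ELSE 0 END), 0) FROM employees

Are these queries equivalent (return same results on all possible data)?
Yes, equivalent

Both queries return: [(7,)]

Reason: COUNT with WHERE vs conditional SUM (COALESCE handles empty-table NULL)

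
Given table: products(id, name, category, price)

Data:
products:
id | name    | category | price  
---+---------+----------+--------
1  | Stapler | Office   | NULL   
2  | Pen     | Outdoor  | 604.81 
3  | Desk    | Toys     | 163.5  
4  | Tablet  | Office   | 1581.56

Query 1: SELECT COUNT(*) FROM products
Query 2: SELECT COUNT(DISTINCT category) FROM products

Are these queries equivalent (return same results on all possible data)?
No, not equivalent

Query 1 returns: [(4,)]
Query 2 returns: [(3,)]

Reason: COUNT(*) counts rows, COUNT(DISTINCT category) counts unique categorys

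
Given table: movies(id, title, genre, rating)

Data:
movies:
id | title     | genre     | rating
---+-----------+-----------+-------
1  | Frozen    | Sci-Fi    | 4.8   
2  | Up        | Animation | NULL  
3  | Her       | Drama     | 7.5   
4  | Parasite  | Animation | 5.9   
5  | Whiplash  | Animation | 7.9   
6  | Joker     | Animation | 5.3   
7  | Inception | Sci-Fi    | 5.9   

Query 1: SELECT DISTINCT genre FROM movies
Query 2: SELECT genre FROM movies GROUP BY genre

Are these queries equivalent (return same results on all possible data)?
Yes, equivalent

Both queries return: [('Animation',), ('Drama',), ('Sci-Fi',)]

Reason: Both get unique genres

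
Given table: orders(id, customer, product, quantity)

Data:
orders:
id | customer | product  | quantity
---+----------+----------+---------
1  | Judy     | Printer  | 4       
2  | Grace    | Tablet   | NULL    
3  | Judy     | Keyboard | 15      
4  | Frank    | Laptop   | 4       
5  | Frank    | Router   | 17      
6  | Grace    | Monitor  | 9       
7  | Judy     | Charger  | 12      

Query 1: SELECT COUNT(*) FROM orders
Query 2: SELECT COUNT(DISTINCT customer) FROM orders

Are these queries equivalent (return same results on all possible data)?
No, not equivalent

Query 1 returns: [(7,)]
Query 2 returns: [(3,)]

Reason: COUNT(*) counts rows, COUNT(DISTINCT customer) counts unique customers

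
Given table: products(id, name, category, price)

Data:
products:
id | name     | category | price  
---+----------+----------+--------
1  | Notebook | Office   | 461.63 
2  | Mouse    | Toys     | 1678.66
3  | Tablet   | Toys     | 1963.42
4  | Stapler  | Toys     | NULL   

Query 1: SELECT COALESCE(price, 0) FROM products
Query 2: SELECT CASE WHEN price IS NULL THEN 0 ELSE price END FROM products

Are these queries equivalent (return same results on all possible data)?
Yes, equivalent

Both queries return: [(0,), (461.63,), (1678.66,), (1963.42,)]

Reason: COALESCE vs CASE for NULL handling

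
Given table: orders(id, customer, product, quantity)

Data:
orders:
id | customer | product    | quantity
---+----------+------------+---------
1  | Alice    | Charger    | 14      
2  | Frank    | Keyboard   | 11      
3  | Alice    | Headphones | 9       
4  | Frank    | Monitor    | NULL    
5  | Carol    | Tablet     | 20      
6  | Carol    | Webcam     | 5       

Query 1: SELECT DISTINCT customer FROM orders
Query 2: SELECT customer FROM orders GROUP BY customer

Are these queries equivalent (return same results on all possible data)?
Yes, equivalent

Both queries return: [('Alice',), ('Carol',), ('Frank',)]

Reason: Both get unique customers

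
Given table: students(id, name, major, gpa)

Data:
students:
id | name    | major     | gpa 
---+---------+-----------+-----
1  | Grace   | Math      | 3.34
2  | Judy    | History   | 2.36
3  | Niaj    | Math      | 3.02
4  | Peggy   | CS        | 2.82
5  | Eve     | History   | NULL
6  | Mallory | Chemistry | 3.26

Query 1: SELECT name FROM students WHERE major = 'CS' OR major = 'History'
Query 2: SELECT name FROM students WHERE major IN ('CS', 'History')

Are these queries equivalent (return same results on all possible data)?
Yes, equivalent

Both queries return: [('Eve',), ('Judy',), ('Peggy',)]

Reason: OR vs IN are equivalent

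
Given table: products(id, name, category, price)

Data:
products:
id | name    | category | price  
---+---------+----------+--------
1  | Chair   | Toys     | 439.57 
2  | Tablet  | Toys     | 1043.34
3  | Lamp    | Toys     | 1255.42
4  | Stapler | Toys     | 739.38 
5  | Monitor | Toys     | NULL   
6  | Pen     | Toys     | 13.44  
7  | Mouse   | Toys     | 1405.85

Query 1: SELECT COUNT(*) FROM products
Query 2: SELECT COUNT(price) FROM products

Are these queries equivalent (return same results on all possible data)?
No, not equivalent

Query 1 returns: [(7,)]
Query 2 returns: [(6,)]

Reason: COUNT(*) includes NULLs, COUNT(column) excludes them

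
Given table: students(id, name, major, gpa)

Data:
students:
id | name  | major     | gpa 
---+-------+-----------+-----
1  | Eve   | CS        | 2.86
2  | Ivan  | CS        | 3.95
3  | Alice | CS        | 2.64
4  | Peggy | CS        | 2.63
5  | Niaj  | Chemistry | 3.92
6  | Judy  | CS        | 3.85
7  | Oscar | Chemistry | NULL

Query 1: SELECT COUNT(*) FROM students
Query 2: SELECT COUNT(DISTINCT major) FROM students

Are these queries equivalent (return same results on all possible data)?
No, not equivalent

Query 1 returns: [(7,)]
Query 2 returns: [(2,)]

Reason: COUNT(*) counts rows, COUNT(DISTINCT major) counts unique majors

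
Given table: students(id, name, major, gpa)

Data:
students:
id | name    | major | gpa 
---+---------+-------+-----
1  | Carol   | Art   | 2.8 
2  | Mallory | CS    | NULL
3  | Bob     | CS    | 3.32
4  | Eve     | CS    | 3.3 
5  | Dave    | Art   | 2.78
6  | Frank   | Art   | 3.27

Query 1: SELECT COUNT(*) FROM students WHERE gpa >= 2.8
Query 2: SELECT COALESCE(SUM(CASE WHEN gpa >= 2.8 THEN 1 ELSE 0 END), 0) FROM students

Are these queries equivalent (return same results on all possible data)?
Yes, equivalent

Both queries return: [(4,)]

Reason: COUNT with WHERE vs conditional SUM (COALESCE handles empty-table NULL)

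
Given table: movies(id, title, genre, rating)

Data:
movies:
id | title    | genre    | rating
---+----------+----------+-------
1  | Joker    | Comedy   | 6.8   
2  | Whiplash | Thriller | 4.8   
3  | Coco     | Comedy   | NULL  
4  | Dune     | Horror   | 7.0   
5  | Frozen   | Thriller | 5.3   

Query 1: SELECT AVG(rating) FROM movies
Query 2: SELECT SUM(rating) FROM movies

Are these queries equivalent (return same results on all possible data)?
No, not equivalent

Query 1 returns: [(5.975,)]
Query 2 returns: [(23.9,)]

Reason: AVG vs SUM give different aggregate values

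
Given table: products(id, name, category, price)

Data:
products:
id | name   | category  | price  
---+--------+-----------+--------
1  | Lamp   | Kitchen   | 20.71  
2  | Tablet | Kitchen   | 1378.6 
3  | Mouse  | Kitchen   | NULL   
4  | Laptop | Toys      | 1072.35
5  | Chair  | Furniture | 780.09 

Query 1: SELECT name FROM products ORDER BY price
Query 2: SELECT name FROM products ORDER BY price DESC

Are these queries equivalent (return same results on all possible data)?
No, not equivalent

Query 1 returns: [('Mouse',), ('Lamp',), ('Chair',), ('Laptop',), ('Tablet',)]
Query 2 returns: [('Tablet',), ('Laptop',), ('Chair',), ('Lamp',), ('Mouse',)]

Reason: ASC vs DESC gives opposite ordering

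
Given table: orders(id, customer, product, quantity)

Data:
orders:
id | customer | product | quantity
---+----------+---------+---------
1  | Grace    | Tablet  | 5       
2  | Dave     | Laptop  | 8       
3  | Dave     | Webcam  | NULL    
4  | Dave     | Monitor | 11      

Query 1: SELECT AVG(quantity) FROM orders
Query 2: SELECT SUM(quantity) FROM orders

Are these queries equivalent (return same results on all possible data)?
No, not equivalent

Query 1 returns: [(8.0,)]
Query 2 returns: [(24,)]

Reason: AVG vs SUM give different aggregate values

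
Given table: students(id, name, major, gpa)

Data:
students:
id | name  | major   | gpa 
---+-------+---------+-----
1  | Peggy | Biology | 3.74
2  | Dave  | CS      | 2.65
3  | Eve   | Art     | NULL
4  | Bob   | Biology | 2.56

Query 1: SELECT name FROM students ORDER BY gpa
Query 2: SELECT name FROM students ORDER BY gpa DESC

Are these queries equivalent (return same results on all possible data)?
No, not equivalent

Query 1 returns: [('Eve',), ('Bob',), ('Dave',), ('Peggy',)]
Query 2 returns: [('Peggy',), ('Dave',), ('Bob',), ('Eve',)]

Reason: ASC vs DESC gives opposite ordering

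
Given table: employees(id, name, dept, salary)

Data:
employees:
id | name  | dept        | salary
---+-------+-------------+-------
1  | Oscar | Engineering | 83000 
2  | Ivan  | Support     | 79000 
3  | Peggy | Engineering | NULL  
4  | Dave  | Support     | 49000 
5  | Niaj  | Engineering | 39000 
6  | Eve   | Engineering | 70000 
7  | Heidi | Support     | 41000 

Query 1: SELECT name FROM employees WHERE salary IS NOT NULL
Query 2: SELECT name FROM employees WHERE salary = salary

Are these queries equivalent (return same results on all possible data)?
Yes, equivalent

Both queries return: [('Dave',), ('Eve',), ('Heidi',), ('Ivan',), ('Niaj',), ('Oscar',)]

Reason: IS NOT NULL vs self-equality (both exclude NULLs)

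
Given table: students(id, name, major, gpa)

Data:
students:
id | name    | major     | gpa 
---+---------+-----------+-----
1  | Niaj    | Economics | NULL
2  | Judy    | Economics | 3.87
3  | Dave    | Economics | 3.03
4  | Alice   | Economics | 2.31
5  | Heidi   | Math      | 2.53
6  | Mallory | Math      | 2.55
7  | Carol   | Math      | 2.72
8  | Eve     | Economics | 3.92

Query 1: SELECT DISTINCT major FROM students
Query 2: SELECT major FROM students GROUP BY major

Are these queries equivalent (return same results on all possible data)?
Yes, equivalent

Both queries return: [('Economics',), ('Math',)]

Reason: Both get unique majors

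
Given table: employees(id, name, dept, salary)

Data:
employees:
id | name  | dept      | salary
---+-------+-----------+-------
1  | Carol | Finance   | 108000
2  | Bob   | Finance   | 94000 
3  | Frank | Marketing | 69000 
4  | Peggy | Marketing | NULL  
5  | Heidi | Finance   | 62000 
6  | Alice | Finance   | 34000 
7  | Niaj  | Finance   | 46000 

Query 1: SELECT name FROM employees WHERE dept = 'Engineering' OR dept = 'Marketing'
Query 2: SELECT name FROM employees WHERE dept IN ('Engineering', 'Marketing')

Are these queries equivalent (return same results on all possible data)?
Yes, equivalent

Both queries return: [('Frank',), ('Peggy',)]

Reason: OR vs IN are equivalent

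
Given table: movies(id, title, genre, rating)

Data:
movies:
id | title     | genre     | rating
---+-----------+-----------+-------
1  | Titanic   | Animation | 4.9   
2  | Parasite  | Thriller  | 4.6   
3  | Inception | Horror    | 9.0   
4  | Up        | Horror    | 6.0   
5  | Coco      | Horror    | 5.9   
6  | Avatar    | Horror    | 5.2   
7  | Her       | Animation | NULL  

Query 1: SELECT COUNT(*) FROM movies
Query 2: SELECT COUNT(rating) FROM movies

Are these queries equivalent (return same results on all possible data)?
No, not equivalent

Query 1 returns: [(7,)]
Query 2 returns: [(6,)]

Reason: COUNT(*) includes NULLs, COUNT(column) excludes them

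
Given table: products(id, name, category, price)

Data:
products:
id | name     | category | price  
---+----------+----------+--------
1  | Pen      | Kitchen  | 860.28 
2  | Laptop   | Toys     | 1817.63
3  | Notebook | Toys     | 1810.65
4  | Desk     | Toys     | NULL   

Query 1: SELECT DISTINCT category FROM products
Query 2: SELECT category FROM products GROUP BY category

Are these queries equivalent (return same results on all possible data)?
Yes, equivalent

Both queries return: [('Kitchen',), ('Toys',)]

Reason: Both get unique categorys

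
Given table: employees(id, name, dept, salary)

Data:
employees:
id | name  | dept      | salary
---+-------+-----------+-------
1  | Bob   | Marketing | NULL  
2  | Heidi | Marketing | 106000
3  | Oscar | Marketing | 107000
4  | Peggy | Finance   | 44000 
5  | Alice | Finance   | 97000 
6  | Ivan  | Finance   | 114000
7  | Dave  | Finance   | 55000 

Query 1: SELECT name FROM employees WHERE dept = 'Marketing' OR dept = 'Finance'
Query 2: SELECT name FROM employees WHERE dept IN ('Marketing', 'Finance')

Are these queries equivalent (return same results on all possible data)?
Yes, equivalent

Both queries return: [('Alice',), ('Bob',), ('Dave',), ('Heidi',), ('Ivan',), ('Oscar',), ('Peggy',)]

Reason: OR vs IN are equivalent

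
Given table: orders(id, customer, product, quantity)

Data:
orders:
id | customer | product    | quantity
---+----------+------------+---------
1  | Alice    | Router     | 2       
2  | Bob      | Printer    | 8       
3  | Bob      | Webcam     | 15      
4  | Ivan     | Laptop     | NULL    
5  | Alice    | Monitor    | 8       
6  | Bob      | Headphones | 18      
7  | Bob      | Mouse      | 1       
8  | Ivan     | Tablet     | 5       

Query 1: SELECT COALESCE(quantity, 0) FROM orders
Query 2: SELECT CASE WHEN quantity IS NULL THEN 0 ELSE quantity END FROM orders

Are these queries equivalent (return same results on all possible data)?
Yes, equivalent

Both queries return: [(0,), (1,), (2,), (5,), (8,), (8,), (15,), (18,)]

Reason: COALESCE vs CASE for NULL handling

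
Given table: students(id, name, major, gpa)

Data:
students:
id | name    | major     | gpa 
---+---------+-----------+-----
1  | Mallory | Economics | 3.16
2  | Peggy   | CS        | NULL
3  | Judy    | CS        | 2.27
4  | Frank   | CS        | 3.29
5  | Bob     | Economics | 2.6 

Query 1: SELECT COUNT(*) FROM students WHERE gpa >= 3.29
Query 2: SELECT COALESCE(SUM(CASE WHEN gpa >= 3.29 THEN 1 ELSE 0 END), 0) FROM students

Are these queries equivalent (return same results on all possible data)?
Yes, equivalent

Both queries return: [(1,)]

Reason: COUNT with WHERE vs conditional SUM (COALESCE handles empty-table NULL)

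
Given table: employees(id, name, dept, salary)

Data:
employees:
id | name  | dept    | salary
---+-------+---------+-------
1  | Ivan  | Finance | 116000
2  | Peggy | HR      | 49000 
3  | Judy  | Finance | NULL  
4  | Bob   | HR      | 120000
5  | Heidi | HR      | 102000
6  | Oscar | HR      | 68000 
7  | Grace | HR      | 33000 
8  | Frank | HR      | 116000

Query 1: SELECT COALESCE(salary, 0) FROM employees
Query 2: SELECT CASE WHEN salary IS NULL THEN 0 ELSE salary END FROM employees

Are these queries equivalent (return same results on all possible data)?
Yes, equivalent

Both queries return: [(0,), (33000,), (49000,), (68000,), (102000,), (116000,), (116000,), (120000,)]

Reason: COALESCE vs CASE for NULL handling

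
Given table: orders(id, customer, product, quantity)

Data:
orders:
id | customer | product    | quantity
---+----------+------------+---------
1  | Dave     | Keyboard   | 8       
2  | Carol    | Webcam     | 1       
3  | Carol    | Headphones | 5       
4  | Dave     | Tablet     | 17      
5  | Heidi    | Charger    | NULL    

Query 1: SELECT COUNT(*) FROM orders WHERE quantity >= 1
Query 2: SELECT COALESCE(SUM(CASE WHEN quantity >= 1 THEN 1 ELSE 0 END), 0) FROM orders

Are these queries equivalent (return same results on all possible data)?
Yes, equivalent

Both queries return: [(4,)]

Reason: COUNT with WHERE vs conditional SUM (COALESCE handles empty-table NULL)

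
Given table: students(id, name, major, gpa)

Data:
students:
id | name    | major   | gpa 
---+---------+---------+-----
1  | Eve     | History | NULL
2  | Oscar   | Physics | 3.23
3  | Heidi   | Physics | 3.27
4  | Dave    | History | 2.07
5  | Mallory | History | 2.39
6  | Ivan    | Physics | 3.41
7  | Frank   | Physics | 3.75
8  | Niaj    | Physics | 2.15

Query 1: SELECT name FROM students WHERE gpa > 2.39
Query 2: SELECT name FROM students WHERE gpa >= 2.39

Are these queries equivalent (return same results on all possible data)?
No, not equivalent

Query 1 returns: [('Oscar',), ('Heidi',), ('Ivan',), ('Frank',)]
Query 2 returns: [('Oscar',), ('Heidi',), ('Mallory',), ('Ivan',), ('Frank',)]

Reason: > vs >= gives different results when gpa = 2.39 exists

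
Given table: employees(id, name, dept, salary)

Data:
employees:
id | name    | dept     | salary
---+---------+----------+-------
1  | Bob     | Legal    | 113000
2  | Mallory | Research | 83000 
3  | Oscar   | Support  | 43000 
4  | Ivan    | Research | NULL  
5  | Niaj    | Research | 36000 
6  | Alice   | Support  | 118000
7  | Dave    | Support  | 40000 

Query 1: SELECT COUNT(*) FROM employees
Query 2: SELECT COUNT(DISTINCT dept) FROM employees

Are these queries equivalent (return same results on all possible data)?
No, not equivalent

Query 1 returns: [(7,)]
Query 2 returns: [(3,)]

Reason: COUNT(*) counts rows, COUNT(DISTINCT dept) counts unique depts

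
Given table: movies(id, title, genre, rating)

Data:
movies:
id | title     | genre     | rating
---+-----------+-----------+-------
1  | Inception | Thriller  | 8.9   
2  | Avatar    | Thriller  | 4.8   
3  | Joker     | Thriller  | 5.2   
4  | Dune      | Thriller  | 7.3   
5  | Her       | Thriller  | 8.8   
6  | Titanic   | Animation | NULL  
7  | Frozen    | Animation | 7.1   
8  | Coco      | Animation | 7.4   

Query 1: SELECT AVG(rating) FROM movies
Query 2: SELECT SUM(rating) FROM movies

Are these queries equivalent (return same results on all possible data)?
No, not equivalent

Query 1 returns: [(7.071428571428571,)]
Query 2 returns: [(49.5,)]

Reason: AVG vs SUM give different aggregate values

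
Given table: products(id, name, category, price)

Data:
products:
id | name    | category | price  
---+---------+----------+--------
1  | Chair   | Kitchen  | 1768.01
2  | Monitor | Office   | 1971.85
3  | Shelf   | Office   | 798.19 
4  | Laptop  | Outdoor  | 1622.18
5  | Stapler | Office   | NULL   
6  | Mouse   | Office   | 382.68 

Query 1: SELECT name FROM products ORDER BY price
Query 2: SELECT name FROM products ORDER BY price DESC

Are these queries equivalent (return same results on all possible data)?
No, not equivalent

Query 1 returns: [('Stapler',), ('Mouse',), ('Shelf',), ('Laptop',), ('Chair',), ('Monitor',)]
Query 2 returns: [('Monitor',), ('Chair',), ('Laptop',), ('Shelf',), ('Mouse',), ('Stapler',)]

Reason: ASC vs DESC gives opposite ordering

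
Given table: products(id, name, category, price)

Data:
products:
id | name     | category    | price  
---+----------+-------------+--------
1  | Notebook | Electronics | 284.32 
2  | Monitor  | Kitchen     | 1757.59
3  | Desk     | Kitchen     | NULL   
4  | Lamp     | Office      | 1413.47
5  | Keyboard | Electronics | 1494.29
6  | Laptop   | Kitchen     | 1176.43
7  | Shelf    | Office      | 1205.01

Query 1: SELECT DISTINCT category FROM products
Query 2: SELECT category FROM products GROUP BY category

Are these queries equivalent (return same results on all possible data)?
Yes, equivalent

Both queries return: [('Electronics',), ('Kitchen',), ('Office',)]

Reason: Both get unique categorys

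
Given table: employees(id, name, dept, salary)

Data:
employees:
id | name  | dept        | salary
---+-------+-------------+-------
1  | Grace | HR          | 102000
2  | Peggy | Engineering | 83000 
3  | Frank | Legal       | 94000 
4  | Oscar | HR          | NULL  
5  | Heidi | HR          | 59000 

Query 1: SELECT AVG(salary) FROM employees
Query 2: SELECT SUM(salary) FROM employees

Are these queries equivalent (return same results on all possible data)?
No, not equivalent

Query 1 returns: [(84500.0,)]
Query 2 returns: [(338000,)]

Reason: AVG vs SUM give different aggregate values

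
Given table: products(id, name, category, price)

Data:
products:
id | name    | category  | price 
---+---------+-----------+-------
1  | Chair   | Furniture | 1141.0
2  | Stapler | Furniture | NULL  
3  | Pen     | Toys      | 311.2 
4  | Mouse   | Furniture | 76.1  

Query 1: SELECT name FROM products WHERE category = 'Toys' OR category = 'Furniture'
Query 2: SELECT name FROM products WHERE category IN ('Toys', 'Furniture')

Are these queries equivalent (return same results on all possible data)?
Yes, equivalent

Both queries return: [('Chair',), ('Mouse',), ('Pen',), ('Stapler',)]

Reason: OR vs IN are equivalent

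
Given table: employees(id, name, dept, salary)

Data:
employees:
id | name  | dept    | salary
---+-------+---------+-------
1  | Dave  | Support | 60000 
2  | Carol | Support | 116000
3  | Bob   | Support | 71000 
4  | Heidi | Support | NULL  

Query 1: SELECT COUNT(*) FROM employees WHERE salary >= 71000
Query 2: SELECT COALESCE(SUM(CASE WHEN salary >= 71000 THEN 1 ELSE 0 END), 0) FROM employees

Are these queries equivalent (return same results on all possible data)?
Yes, equivalent

Both queries return: [(2,)]

Reason: COUNT with WHERE vs conditional SUM (COALESCE handles empty-table NULL)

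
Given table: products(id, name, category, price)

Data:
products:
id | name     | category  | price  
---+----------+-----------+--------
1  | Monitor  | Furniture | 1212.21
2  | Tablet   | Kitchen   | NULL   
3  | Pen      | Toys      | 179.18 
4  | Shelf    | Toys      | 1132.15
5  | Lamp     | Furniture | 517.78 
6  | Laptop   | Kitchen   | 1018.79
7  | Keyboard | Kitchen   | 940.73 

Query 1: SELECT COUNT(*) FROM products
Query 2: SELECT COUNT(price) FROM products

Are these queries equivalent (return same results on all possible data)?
No, not equivalent

Query 1 returns: [(7,)]
Query 2 returns: [(6,)]

Reason: COUNT(*) includes NULLs, COUNT(column) excludes them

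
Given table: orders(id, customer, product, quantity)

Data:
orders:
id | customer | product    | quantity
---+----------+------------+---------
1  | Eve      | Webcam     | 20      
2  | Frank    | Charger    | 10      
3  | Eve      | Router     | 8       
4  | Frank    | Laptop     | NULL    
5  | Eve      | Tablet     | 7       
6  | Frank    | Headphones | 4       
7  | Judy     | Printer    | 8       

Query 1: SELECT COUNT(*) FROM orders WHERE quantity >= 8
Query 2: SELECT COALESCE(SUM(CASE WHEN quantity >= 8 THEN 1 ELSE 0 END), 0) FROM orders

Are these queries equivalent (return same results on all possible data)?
Yes, equivalent

Both queries return: [(4,)]

Reason: COUNT with WHERE vs conditional SUM (COALESCE handles empty-table NULL)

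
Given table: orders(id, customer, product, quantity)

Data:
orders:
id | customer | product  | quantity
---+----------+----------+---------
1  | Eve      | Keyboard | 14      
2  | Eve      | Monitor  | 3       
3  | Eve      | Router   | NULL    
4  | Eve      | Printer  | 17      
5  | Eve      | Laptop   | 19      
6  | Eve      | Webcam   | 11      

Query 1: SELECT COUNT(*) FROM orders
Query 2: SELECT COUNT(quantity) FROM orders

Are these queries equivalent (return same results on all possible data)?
No, not equivalent

Query 1 returns: [(6,)]
Query 2 returns: [(5,)]

Reason: COUNT(*) includes NULLs, COUNT(column) excludes them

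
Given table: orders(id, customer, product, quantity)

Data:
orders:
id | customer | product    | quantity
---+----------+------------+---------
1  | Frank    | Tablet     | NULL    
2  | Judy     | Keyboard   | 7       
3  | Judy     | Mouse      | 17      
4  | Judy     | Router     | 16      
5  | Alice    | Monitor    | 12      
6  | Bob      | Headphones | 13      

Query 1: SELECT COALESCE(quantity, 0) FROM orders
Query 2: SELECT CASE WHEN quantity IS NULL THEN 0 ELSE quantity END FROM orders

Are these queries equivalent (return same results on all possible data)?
Yes, equivalent

Both queries return: [(0,), (7,), (12,), (13,), (16,), (17,)]

Reason: COALESCE vs CASE for NULL handling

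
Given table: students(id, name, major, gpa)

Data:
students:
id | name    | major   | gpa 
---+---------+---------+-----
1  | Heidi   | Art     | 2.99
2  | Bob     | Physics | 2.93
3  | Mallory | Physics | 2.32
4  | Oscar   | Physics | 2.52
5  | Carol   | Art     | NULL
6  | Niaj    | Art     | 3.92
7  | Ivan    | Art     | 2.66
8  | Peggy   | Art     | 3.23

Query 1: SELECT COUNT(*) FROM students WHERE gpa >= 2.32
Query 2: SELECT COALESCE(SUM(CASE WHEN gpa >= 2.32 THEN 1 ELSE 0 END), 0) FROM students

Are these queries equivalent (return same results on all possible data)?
Yes, equivalent

Both queries return: [(7,)]

Reason: COUNT with WHERE vs conditional SUM (COALESCE handles empty-table NULL)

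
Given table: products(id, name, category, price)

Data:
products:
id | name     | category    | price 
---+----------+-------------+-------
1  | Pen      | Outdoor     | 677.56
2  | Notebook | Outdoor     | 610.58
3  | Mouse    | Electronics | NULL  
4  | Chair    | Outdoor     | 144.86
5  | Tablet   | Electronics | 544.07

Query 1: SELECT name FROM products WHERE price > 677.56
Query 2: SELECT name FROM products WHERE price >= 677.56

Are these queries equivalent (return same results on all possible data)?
No, not equivalent

Query 1 returns: []
Query 2 returns: [('Pen',)]

Reason: > vs >= gives different results when price = 677.56 exists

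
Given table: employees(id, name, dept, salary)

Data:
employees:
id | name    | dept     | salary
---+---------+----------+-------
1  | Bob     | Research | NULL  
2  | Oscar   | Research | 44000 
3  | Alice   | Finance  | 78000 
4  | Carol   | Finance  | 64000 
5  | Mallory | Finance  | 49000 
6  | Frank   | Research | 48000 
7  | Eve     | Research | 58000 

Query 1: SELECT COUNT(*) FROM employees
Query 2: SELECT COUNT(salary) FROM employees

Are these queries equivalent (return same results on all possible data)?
No, not equivalent

Query 1 returns: [(7,)]
Query 2 returns: [(6,)]

Reason: COUNT(*) includes NULLs, COUNT(column) excludes them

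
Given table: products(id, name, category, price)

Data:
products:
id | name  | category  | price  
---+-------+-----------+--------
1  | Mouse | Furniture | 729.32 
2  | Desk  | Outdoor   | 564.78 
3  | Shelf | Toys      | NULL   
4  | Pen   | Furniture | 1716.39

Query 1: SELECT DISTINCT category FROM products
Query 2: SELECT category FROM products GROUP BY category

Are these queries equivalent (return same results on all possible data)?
Yes, equivalent

Both queries return: [('Furniture',), ('Outdoor',), ('Toys',)]

Reason: Both get unique categorys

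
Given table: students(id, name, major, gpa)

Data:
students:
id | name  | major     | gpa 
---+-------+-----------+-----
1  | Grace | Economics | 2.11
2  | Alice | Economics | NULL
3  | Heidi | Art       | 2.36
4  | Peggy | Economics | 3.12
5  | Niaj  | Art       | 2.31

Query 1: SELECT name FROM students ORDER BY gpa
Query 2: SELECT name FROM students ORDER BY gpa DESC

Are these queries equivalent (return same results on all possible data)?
No, not equivalent

Query 1 returns: [('Alice',), ('Grace',), ('Niaj',), ('Heidi',), ('Peggy',)]
Query 2 returns: [('Peggy',), ('Heidi',), ('Niaj',), ('Grace',), ('Alice',)]

Reason: ASC vs DESC gives opposite ordering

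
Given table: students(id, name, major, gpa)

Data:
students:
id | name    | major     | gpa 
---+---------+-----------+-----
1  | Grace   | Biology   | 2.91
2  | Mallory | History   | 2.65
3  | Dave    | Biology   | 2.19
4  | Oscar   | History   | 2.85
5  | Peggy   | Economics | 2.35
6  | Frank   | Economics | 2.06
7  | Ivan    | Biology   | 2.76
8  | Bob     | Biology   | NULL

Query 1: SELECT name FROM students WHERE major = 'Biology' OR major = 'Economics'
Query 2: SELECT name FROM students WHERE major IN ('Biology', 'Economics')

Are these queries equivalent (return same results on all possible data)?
Yes, equivalent

Both queries return: [('Bob',), ('Dave',), ('Frank',), ('Grace',), ('Ivan',), ('Peggy',)]

Reason: OR vs IN are equivalent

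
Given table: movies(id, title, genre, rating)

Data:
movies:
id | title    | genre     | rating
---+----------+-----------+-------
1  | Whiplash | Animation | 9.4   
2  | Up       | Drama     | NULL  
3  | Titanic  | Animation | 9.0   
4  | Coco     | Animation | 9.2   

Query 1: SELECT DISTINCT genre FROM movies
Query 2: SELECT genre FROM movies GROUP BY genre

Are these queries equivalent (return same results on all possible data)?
Yes, equivalent

Both queries return: [('Animation',), ('Drama',)]

Reason: Both get unique genres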